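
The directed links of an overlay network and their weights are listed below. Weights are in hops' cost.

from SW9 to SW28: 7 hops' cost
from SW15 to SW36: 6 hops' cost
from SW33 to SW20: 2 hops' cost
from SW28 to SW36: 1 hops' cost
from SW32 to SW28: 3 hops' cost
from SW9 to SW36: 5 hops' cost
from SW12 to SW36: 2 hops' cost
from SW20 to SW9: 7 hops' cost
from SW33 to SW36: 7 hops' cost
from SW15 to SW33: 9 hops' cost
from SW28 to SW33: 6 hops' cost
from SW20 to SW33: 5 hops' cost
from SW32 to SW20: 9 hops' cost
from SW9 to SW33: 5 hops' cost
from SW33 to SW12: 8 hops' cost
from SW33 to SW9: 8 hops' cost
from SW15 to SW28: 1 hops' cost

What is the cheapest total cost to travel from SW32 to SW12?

17 hops' cost

Enumerating some paths:
SW32–SW28–SW33–SW12: 3+6+8 = 17
SW32–SW20–SW33–SW12: 9+5+8 = 22
SW32–SW20–SW9–SW33–SW12: 9+7+5+8 = 29
SW32–SW20–SW9–SW28–SW33–SW12: 9+7+7+6+8 = 37
Cheapest is SW32–SW28–SW33–SW12 at 17 hops' cost.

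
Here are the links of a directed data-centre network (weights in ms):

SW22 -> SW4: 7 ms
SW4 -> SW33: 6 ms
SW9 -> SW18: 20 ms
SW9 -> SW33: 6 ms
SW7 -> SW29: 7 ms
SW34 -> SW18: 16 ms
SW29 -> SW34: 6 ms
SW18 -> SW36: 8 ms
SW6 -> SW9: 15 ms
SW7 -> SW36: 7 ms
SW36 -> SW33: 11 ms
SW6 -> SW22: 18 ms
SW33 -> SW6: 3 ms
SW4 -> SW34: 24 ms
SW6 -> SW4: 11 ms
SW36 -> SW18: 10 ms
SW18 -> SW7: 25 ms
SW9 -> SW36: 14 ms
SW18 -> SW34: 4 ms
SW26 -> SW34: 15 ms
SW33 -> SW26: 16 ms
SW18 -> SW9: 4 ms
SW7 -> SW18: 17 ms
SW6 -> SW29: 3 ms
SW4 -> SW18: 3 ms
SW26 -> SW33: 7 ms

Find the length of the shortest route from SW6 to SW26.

33 ms

Enumerating some paths:
SW6–SW4–SW33–SW26: 11+6+16 = 33
SW6–SW9–SW33–SW26: 15+6+16 = 37
SW6–SW4–SW18–SW9–SW33–SW26: 11+3+4+6+16 = 40
Cheapest is SW6–SW4–SW33–SW26 at 33 ms.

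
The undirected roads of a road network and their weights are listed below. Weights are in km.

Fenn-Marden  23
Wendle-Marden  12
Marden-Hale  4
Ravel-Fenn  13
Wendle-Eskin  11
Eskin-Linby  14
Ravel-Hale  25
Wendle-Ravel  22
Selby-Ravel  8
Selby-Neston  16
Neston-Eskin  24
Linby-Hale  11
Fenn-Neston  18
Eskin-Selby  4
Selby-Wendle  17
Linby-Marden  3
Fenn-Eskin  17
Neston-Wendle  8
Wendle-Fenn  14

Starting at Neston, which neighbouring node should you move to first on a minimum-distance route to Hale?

Wendle

Candidate routes:
Neston - Wendle - Marden - Hale: 8+12+4 = 24
Neston - Wendle - Marden - Linby - Hale: 8+12+3+11 = 34
Cheapest is Neston - Wendle - Marden - Hale at 24 km.
So from Neston the first move is to Wendle.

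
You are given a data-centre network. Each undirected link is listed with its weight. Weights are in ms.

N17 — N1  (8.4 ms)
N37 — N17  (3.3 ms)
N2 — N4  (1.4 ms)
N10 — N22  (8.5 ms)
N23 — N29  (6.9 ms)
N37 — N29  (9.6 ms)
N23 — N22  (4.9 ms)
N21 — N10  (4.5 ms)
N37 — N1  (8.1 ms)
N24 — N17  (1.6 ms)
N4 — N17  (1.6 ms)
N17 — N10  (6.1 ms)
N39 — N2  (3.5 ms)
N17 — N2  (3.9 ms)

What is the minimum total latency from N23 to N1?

24.6 ms

Shortest distances from N23:
N23: 0
N22: 4.9  (via N23)
N29: 6.9  (via N23)
N10: 13.4  (via N22)
N37: 16.5  (via N29)
N21: 17.9  (via N10)
N17: 19.5  (via N10)
N24: 21.1  (via N17)
N4: 21.1  (via N17)
N2: 22.5  (via N4)
N1: 24.6  (via N37)
Shortest route: N23 → N29 → N37 → N1 = 24.6 ms.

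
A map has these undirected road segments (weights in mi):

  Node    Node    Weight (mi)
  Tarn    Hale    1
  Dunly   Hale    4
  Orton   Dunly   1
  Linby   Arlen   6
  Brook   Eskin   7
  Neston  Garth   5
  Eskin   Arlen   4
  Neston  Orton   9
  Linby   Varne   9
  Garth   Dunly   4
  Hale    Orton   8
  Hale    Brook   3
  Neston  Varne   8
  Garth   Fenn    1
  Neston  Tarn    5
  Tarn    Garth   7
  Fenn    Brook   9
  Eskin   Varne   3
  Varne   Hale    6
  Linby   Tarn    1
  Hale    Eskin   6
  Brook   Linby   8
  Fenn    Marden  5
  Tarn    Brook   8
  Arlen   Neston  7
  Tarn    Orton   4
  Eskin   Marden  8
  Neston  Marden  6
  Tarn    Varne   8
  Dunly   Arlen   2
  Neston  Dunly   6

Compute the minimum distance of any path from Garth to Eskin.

Shortest distances from Garth:
Garth: 0
Fenn: 1  (via Garth)
Dunly: 4  (via Garth)
Neston: 5  (via Garth)
Orton: 5  (via Dunly)
Arlen: 6  (via Dunly)
Marden: 6  (via Fenn)
Tarn: 7  (via Garth)
Linby: 8  (via Tarn)
Hale: 8  (via Dunly)
Brook: 10  (via Fenn)
Eskin: 10  (via Arlen)
Shortest route: Garth → Dunly → Arlen → Eskin = 10 mi.

10 mi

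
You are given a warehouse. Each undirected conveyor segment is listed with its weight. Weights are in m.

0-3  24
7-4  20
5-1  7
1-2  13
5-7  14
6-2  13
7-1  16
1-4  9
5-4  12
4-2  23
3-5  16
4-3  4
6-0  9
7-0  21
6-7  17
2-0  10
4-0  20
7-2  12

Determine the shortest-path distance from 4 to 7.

20 m

Settle nodes by increasing distance from 4:
4: 0
3: 4  (via 4)
1: 9  (via 4)
5: 12  (via 4)
0: 20  (via 4)
7: 20  (via 4)
Shortest route: 4 → 7 = 20 m.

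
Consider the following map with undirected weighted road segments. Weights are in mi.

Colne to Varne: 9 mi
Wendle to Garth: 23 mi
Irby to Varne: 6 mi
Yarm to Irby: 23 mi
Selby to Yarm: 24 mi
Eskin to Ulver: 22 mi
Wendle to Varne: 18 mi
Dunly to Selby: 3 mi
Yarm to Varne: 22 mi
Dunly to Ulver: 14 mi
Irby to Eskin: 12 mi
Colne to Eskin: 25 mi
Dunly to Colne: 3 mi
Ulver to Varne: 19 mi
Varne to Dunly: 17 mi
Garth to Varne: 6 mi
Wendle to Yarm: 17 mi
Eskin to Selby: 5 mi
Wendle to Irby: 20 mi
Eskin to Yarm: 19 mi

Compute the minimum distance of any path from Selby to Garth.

21 mi

Shortest distances from Selby:
Selby: 0
Dunly: 3  (via Selby)
Eskin: 5  (via Selby)
Colne: 6  (via Dunly)
Varne: 15  (via Colne)
Ulver: 17  (via Dunly)
Irby: 17  (via Eskin)
Garth: 21  (via Varne)
Shortest route: Selby–Dunly–Colne–Varne–Garth = 21 mi.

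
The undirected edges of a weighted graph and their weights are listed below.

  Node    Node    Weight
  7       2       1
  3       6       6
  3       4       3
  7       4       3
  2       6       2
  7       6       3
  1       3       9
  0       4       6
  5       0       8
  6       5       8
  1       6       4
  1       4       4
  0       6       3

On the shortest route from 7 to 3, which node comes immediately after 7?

Enumerating some paths:
7–6–3: 3+6 = 9
7–4–3: 3+3 = 6
Cheapest is 7–4–3 at 6.
So from 7 the first move is to 4.

4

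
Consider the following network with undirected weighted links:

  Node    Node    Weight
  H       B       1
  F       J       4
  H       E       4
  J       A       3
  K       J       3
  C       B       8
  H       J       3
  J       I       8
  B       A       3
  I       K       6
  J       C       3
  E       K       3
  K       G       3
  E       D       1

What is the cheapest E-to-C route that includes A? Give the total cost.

14

Shortest E→A: E–H–B–A = 8
Shortest A→C: A–J–C = 6
Total via A: 8 + 6 = 14.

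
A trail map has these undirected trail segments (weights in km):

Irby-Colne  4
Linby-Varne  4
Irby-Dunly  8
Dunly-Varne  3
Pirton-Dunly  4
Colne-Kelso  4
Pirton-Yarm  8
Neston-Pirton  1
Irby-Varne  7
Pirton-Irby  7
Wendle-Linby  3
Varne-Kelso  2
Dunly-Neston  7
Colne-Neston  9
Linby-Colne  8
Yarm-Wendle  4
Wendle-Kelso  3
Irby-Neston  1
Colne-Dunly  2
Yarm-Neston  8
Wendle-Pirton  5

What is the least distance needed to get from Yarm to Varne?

Compare a few routes:
Yarm - Wendle - Linby - Varne: 4+3+4 = 11
Yarm - Wendle - Kelso - Varne: 4+3+2 = 9
Yarm - Pirton - Dunly - Varne: 8+4+3 = 15
Cheapest is Yarm - Wendle - Kelso - Varne at 9 km.

9 km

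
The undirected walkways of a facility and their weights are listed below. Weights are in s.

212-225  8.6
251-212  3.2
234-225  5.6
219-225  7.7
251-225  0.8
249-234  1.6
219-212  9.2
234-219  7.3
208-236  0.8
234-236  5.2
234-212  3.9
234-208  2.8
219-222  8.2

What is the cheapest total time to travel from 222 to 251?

Settle nodes by increasing distance from 222:
222: 0
219: 8.2  (via 222)
234: 15.5  (via 219)
225: 15.9  (via 219)
251: 16.7  (via 225)
Shortest route: 222–219–225–251 = 16.7 s.

16.7 s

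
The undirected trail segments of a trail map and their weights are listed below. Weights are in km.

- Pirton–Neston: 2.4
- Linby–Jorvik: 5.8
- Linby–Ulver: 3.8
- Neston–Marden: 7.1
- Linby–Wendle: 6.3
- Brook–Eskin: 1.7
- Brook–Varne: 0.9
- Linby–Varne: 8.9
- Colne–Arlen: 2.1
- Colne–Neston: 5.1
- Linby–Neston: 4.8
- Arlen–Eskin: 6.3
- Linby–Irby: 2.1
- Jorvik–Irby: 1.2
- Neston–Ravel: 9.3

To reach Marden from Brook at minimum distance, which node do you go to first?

Compare a few routes:
Brook–Varne–Linby–Neston–Marden: 0.9+8.9+4.8+7.1 = 21.7
Brook–Eskin–Arlen–Colne–Neston–Marden: 1.7+6.3+2.1+5.1+7.1 = 22.3
The minimum is 21.7 km via Brook–Varne–Linby–Neston–Marden.
So from Brook the first move is to Varne.

Varne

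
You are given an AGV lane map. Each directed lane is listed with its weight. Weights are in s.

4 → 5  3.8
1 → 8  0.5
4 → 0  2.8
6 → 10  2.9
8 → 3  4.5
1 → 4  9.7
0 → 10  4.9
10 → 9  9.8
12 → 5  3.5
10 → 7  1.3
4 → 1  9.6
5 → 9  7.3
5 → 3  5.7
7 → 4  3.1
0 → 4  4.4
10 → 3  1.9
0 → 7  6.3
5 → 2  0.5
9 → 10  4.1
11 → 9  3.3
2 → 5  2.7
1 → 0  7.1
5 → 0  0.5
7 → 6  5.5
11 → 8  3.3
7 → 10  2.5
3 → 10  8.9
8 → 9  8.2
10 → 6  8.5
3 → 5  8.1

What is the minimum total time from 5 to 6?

Compare a few routes:
5 - 0 - 10 - 7 - 6: 0.5+4.9+1.3+5.5 = 12.2
5 - 0 - 7 - 6: 0.5+6.3+5.5 = 12.3
The minimum is 12.2 s via 5 - 0 - 10 - 7 - 6.

12.2 s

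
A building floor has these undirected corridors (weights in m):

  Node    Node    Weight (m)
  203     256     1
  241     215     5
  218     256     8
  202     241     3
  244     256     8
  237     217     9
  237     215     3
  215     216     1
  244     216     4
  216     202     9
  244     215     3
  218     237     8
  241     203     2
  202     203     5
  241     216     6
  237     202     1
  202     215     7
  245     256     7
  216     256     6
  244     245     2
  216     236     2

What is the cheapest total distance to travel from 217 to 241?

13 m

Compare a few routes:
217–237–202–241: 9+1+3 = 13
217–237–202–203–241: 9+1+5+2 = 17
217–237–215–241: 9+3+5 = 17
The minimum is 13 m via 217–237–202–241.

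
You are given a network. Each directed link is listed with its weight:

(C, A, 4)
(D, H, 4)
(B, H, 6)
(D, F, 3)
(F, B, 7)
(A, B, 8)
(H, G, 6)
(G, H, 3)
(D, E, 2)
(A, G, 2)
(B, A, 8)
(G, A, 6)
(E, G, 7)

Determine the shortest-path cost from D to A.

15

Shortest distances from D:
D: 0
E: 2  (via D)
F: 3  (via D)
H: 4  (via D)
G: 9  (via E)
B: 10  (via F)
A: 15  (via G)
Shortest route: D → E → G → A = 15.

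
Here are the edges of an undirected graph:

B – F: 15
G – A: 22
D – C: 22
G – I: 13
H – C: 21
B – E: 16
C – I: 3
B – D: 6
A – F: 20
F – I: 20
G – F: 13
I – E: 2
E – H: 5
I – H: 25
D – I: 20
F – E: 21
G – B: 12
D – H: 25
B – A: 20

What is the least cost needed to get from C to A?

Shortest distances from C:
C: 0
I: 3  (via C)
E: 5  (via I)
H: 10  (via E)
G: 16  (via I)
B: 21  (via E)
D: 22  (via C)
F: 23  (via I)
A: 38  (via G)
Shortest route: C–I–G–A = 38.

38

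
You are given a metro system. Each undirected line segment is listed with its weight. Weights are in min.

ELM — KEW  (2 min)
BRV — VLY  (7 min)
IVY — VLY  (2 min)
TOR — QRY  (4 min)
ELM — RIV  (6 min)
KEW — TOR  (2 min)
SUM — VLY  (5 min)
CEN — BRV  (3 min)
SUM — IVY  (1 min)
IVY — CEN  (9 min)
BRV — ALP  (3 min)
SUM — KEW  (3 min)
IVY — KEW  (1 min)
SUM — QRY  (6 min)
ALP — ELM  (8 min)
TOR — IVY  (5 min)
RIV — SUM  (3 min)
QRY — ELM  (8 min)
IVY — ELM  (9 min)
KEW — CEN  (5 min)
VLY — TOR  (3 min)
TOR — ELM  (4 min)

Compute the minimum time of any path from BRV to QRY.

Settle nodes by increasing distance from BRV:
BRV: 0
ALP: 3  (via BRV)
CEN: 3  (via BRV)
VLY: 7  (via BRV)
KEW: 8  (via CEN)
IVY: 9  (via VLY)
ELM: 10  (via KEW)
SUM: 10  (via IVY)
TOR: 10  (via VLY)
RIV: 13  (via SUM)
QRY: 14  (via TOR)
Shortest route: BRV–VLY–TOR–QRY = 14 min.

14 min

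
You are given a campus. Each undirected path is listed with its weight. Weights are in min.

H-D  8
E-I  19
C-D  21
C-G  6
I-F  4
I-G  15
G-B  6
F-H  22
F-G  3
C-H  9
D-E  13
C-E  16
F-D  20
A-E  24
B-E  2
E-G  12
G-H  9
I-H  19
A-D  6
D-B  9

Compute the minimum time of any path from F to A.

Enumerating some paths:
F - D - A: 20+6 = 26
F - G - H - D - A: 3+9+8+6 = 26
F - G - B - D - A: 3+6+9+6 = 24
The minimum is 24 min via F - G - B - D - A.

24 min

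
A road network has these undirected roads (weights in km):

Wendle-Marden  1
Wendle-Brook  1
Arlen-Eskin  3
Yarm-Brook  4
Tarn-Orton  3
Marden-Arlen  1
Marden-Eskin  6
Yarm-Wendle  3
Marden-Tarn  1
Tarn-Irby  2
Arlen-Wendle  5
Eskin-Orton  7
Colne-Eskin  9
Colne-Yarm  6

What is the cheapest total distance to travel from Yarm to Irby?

Shortest distances from Yarm:
Yarm: 0
Wendle: 3  (via Yarm)
Brook: 4  (via Yarm)
Marden: 4  (via Wendle)
Arlen: 5  (via Marden)
Tarn: 5  (via Marden)
Colne: 6  (via Yarm)
Irby: 7  (via Tarn)
Shortest route: Yarm–Wendle–Marden–Tarn–Irby = 7 km.

7 km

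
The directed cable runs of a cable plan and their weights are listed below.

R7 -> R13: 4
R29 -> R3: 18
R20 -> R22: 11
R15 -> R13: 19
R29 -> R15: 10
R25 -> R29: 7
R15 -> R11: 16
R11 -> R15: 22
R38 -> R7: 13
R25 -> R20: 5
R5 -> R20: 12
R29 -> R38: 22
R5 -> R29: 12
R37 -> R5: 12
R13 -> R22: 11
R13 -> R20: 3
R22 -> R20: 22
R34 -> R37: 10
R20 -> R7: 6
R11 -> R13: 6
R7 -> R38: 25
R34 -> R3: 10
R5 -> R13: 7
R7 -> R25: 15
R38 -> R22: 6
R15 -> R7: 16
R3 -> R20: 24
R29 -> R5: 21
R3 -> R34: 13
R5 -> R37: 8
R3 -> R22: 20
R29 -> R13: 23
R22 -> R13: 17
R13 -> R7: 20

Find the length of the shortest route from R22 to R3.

Running Dijkstra from R22:
R22: 0
R13: 17  (via R22)
R20: 20  (via R13)
R7: 26  (via R20)
R25: 41  (via R7)
R29: 48  (via R25)
R38: 51  (via R7)
R15: 58  (via R29)
R3: 66  (via R29)
Shortest route: R22 → R13 → R20 → R7 → R25 → R29 → R3 = 66.

66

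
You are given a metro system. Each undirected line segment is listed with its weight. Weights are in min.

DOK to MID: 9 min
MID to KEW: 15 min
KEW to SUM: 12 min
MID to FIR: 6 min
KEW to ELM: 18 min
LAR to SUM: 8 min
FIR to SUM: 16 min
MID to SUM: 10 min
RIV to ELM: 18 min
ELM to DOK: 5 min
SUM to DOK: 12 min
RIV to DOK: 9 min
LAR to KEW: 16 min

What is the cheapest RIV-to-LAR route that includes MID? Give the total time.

36 min

Best RIV to MID: RIV–DOK–MID costing 18
Shortest MID→LAR: MID–SUM–LAR = 18
Total via MID: 18 + 18 = 36 min.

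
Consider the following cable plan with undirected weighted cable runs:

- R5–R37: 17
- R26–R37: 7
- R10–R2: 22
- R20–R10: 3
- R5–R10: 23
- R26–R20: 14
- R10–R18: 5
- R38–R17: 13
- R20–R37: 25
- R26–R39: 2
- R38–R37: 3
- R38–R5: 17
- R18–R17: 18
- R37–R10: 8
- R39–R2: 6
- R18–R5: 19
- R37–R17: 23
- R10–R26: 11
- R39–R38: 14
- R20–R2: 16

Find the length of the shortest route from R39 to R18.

18

Compare a few routes:
R39–R26–R10–R18: 2+11+5 = 18
R39–R26–R37–R10–R18: 2+7+8+5 = 22
Cheapest is R39–R26–R10–R18 at 18.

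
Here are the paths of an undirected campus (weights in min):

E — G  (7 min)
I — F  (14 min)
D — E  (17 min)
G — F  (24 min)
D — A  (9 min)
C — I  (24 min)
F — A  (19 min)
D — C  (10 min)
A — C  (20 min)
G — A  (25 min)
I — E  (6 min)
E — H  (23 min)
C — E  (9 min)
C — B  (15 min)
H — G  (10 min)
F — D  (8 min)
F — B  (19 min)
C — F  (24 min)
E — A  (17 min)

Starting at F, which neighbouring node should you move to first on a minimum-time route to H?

G

Compare a few routes:
F - G - H: 24+10 = 34
F - I - E - G - H: 14+6+7+10 = 37
Cheapest is F - G - H at 34 min.
So from F the first move is to G.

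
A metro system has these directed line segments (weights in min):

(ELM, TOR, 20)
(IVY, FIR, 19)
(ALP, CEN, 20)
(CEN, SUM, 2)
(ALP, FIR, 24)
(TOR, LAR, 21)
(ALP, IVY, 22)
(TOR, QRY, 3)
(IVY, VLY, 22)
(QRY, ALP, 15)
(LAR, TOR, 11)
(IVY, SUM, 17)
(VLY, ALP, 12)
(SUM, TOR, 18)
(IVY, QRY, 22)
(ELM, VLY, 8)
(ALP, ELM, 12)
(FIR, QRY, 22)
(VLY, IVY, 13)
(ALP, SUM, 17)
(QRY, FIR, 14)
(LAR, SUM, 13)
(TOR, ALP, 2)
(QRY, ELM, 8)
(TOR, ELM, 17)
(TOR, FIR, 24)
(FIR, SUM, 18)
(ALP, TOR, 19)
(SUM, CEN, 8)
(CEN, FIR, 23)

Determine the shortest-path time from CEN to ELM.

Running Dijkstra from CEN:
CEN: 0
SUM: 2  (via CEN)
TOR: 20  (via SUM)
ALP: 22  (via TOR)
FIR: 23  (via CEN)
QRY: 23  (via TOR)
ELM: 31  (via QRY)
Shortest route: CEN–SUM–TOR–QRY–ELM = 31 min.

31 min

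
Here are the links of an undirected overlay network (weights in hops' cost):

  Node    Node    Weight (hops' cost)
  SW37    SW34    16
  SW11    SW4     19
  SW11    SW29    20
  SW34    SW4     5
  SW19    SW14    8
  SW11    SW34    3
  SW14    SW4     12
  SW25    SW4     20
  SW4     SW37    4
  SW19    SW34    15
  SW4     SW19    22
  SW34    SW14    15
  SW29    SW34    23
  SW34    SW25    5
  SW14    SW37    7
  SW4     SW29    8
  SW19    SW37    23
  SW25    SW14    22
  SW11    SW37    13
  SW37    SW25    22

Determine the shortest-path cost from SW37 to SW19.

15 hops' cost

Candidate routes:
SW37 → SW14 → SW19: 7+8 = 15
SW37 → SW4 → SW34 → SW19: 4+5+15 = 24
SW37 → SW19: 23 = 23
SW37 → SW4 → SW14 → SW19: 4+12+8 = 24
The minimum is 15 hops' cost via SW37 → SW14 → SW19.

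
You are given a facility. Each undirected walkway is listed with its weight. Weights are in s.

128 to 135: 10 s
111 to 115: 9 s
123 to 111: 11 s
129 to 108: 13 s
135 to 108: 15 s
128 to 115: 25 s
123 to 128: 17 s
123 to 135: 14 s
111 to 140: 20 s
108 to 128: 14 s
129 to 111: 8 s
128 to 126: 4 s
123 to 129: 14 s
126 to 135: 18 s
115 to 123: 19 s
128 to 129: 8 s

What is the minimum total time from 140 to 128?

Candidate routes:
140–111–123–128: 20+11+17 = 48
140–111–129–128: 20+8+8 = 36
Cheapest is 140–111–129–128 at 36 s.

36 s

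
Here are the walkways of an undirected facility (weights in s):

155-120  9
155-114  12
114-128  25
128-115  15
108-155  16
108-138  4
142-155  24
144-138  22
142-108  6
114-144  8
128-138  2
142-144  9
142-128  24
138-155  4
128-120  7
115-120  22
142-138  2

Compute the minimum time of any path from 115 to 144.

Running Dijkstra from 115:
115: 0
128: 15  (via 115)
138: 17  (via 128)
142: 19  (via 138)
108: 21  (via 138)
155: 21  (via 138)
120: 22  (via 115)
144: 28  (via 142)
Shortest route: 115 → 128 → 138 → 142 → 144 = 28 s.

28 s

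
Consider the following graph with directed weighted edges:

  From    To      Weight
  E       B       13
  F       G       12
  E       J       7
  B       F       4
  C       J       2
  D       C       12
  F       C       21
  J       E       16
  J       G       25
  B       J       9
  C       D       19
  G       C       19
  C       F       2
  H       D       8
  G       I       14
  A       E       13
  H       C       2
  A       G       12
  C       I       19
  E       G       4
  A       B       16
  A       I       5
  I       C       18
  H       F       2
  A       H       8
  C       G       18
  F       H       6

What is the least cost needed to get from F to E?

26

Candidate routes:
F–C–J–E: 21+2+16 = 39
F–H–C–J–E: 6+2+2+16 = 26
F–G–C–J–E: 12+19+2+16 = 49
F–H–D–C–J–E: 6+8+12+2+16 = 44
Cheapest is F–H–C–J–E at 26.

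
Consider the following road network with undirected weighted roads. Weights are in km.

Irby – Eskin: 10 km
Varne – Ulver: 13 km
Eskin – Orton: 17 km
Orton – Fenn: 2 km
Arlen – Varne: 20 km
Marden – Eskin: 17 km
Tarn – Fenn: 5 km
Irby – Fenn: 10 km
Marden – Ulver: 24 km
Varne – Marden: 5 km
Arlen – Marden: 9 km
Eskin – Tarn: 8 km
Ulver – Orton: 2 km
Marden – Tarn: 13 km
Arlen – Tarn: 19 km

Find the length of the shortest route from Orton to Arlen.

26 km

Running Dijkstra from Orton:
Orton: 0
Ulver: 2  (via Orton)
Fenn: 2  (via Orton)
Tarn: 7  (via Fenn)
Irby: 12  (via Fenn)
Varne: 15  (via Ulver)
Eskin: 15  (via Tarn)
Marden: 20  (via Tarn)
Arlen: 26  (via Tarn)
Shortest route: Orton → Fenn → Tarn → Arlen = 26 km.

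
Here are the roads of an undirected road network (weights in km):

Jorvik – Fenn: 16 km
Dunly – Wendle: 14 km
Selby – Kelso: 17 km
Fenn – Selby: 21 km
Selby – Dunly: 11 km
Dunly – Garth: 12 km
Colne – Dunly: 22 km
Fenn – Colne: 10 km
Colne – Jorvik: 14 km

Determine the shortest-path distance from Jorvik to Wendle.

50 km

Compare a few routes:
Jorvik → Colne → Dunly → Wendle: 14+22+14 = 50
Jorvik → Fenn → Selby → Dunly → Wendle: 16+21+11+14 = 62
Cheapest is Jorvik → Colne → Dunly → Wendle at 50 km.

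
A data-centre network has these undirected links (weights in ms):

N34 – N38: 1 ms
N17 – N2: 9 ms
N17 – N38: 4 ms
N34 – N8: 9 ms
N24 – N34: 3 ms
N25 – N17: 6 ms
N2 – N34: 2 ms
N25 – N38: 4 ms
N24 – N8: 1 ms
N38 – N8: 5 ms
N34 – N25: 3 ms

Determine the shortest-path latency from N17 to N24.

Candidate routes:
N17–N38–N8–N24: 4+5+1 = 10
N17–N38–N34–N24: 4+1+3 = 8
The minimum is 8 ms via N17–N38–N34–N24.

8 ms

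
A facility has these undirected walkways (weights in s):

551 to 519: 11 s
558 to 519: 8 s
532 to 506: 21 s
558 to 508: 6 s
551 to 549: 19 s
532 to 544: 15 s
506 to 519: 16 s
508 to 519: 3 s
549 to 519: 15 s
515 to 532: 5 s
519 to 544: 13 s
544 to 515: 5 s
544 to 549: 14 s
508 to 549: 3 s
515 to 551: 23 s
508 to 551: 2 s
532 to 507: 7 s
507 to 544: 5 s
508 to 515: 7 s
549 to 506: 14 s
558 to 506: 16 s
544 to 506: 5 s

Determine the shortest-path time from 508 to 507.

Shortest distances from 508:
508: 0
551: 2  (via 508)
549: 3  (via 508)
519: 3  (via 508)
558: 6  (via 508)
515: 7  (via 508)
544: 12  (via 515)
532: 12  (via 515)
506: 17  (via 549)
507: 17  (via 544)
Shortest route: 508 → 515 → 544 → 507 = 17 s.

17 s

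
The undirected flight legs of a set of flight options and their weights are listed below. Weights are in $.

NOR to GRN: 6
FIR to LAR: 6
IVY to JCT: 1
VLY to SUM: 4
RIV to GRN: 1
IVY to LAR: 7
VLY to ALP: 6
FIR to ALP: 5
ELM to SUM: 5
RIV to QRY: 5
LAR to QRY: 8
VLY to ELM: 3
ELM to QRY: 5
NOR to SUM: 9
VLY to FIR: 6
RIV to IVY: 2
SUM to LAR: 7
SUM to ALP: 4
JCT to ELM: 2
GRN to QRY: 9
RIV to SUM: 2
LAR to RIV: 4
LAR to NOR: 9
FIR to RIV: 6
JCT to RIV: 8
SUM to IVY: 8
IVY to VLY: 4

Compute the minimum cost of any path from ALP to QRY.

Settle nodes by increasing distance from ALP:
ALP: 0
SUM: 4  (via ALP)
FIR: 5  (via ALP)
RIV: 6  (via SUM)
VLY: 6  (via ALP)
GRN: 7  (via RIV)
IVY: 8  (via RIV)
ELM: 9  (via SUM)
JCT: 9  (via IVY)
LAR: 10  (via RIV)
QRY: 11  (via RIV)
Shortest route: ALP → SUM → RIV → QRY = $11.

$11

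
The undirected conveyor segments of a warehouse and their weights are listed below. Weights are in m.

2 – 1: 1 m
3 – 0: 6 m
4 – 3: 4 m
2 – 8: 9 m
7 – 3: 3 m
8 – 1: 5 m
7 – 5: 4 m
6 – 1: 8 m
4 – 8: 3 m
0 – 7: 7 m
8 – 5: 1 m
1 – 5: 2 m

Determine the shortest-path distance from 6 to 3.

Settle nodes by increasing distance from 6:
6: 0
1: 8  (via 6)
2: 9  (via 1)
5: 10  (via 1)
8: 11  (via 5)
4: 14  (via 8)
7: 14  (via 5)
3: 17  (via 7)
Shortest route: 6 → 1 → 5 → 7 → 3 = 17 m.

17 m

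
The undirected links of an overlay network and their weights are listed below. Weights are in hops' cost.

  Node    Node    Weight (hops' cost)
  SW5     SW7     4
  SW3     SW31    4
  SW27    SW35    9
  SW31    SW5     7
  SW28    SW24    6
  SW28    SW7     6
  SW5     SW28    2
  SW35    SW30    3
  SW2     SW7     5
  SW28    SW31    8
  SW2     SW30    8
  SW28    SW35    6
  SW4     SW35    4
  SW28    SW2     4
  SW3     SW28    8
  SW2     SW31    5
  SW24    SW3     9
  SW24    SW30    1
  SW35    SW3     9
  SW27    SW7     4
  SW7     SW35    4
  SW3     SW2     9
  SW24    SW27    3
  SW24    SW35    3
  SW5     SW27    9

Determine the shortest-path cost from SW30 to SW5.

9 hops' cost

Candidate routes:
SW30–SW35–SW7–SW5: 3+4+4 = 11
SW30–SW24–SW27–SW7–SW5: 1+3+4+4 = 12
SW30–SW24–SW28–SW5: 1+6+2 = 9
SW30–SW35–SW28–SW5: 3+6+2 = 11
Cheapest is SW30–SW24–SW28–SW5 at 9 hops' cost.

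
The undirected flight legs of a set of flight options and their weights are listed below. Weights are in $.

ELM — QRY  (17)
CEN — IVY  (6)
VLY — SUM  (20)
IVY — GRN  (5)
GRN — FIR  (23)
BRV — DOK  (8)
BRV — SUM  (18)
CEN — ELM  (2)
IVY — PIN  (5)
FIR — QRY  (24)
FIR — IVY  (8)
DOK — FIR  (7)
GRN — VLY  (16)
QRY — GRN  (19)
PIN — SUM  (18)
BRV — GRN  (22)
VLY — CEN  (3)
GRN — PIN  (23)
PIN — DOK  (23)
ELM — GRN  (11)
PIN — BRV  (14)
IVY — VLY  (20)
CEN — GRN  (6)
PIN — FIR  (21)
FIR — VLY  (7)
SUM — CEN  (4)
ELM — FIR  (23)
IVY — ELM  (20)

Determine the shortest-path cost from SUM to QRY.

$23

Settle nodes by increasing distance from SUM:
SUM: 0
CEN: 4  (via SUM)
ELM: 6  (via CEN)
VLY: 7  (via CEN)
GRN: 10  (via CEN)
IVY: 10  (via CEN)
FIR: 14  (via VLY)
PIN: 15  (via IVY)
BRV: 18  (via SUM)
DOK: 21  (via FIR)
QRY: 23  (via ELM)
Shortest route: SUM–CEN–ELM–QRY = $23.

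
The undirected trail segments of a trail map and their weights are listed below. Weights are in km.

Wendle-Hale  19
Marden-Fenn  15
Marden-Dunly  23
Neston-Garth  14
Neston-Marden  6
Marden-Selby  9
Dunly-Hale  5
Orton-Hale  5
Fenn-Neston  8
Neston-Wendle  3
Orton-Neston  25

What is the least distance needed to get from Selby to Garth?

29 km

Enumerating some paths:
Selby–Marden–Fenn–Neston–Garth: 9+15+8+14 = 46
Selby–Marden–Neston–Garth: 9+6+14 = 29
The minimum is 29 km via Selby–Marden–Neston–Garth.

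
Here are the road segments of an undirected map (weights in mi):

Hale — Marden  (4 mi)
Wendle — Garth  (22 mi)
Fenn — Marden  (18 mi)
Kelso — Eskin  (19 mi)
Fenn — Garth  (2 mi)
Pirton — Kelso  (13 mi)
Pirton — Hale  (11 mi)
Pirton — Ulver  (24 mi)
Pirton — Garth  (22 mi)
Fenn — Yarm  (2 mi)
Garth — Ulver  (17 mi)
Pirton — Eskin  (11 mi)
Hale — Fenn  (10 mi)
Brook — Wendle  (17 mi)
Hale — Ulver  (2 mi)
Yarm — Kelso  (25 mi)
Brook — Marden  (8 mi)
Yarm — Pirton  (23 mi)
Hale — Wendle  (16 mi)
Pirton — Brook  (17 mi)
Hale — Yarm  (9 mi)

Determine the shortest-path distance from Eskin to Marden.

26 mi

Running Dijkstra from Eskin:
Eskin: 0
Pirton: 11  (via Eskin)
Kelso: 19  (via Eskin)
Hale: 22  (via Pirton)
Ulver: 24  (via Hale)
Marden: 26  (via Hale)
Shortest route: Eskin → Pirton → Hale → Marden = 26 mi.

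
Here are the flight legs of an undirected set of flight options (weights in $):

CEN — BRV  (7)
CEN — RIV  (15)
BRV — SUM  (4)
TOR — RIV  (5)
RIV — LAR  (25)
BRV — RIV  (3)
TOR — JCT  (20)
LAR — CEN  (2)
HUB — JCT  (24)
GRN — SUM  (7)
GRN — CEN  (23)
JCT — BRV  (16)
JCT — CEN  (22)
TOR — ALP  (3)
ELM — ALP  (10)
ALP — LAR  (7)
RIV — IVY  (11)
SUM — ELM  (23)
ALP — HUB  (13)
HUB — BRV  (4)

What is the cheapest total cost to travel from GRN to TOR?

Enumerating some paths:
GRN → SUM → BRV → HUB → ALP → TOR: 7+4+4+13+3 = 31
GRN → SUM → BRV → RIV → TOR: 7+4+3+5 = 19
GRN → SUM → BRV → CEN → LAR → ALP → TOR: 7+4+7+2+7+3 = 30
GRN → CEN → LAR → ALP → TOR: 23+2+7+3 = 35
Cheapest is GRN → SUM → BRV → RIV → TOR at $19.

$19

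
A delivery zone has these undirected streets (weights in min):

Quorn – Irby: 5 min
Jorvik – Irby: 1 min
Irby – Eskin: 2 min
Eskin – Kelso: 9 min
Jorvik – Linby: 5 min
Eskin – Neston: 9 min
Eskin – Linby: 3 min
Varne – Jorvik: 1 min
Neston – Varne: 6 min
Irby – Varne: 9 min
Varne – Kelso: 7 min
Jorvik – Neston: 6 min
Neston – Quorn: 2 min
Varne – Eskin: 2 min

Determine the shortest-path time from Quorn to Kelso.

Enumerating some paths:
Quorn–Irby–Eskin–Kelso: 5+2+9 = 16
Quorn–Irby–Jorvik–Varne–Kelso: 5+1+1+7 = 14
Quorn–Neston–Varne–Kelso: 2+6+7 = 15
Cheapest is Quorn–Irby–Jorvik–Varne–Kelso at 14 min.

14 min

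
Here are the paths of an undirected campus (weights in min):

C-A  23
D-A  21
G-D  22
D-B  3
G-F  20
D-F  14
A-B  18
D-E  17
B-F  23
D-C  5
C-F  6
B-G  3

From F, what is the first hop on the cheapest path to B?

Candidate routes:
F - C - D - B: 6+5+3 = 14
F - D - B: 14+3 = 17
Cheapest is F - C - D - B at 14 min.
So from F the first move is to C.

C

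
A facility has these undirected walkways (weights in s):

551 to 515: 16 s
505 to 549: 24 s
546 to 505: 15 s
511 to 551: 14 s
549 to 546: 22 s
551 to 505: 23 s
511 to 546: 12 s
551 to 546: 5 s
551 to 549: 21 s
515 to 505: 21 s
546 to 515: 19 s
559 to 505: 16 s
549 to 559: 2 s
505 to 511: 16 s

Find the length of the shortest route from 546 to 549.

22 s

Compare a few routes:
546 - 505 - 559 - 549: 15+16+2 = 33
546 - 549: 22 = 22
546 - 551 - 549: 5+21 = 26
Cheapest is 546 - 549 at 22 s.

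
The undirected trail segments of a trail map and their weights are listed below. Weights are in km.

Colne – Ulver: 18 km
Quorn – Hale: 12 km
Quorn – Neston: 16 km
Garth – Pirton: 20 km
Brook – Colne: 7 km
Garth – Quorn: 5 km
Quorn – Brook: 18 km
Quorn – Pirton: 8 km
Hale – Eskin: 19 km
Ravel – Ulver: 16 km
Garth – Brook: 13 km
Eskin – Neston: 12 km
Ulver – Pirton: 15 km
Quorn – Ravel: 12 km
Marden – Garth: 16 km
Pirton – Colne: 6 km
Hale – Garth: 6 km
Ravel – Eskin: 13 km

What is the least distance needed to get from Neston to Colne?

Enumerating some paths:
Neston - Quorn - Garth - Brook - Colne: 16+5+13+7 = 41
Neston - Quorn - Brook - Colne: 16+18+7 = 41
Neston - Quorn - Pirton - Colne: 16+8+6 = 30
The minimum is 30 km via Neston - Quorn - Pirton - Colne.

30 km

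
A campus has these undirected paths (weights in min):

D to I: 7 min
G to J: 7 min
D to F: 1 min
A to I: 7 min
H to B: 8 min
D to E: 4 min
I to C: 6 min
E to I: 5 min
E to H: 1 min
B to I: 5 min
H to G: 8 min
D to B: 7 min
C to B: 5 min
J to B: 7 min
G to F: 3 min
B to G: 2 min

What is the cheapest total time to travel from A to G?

14 min

Settle nodes by increasing distance from A:
A: 0
I: 7  (via A)
B: 12  (via I)
E: 12  (via I)
C: 13  (via I)
H: 13  (via E)
D: 14  (via I)
G: 14  (via B)
Shortest route: A–I–B–G = 14 min.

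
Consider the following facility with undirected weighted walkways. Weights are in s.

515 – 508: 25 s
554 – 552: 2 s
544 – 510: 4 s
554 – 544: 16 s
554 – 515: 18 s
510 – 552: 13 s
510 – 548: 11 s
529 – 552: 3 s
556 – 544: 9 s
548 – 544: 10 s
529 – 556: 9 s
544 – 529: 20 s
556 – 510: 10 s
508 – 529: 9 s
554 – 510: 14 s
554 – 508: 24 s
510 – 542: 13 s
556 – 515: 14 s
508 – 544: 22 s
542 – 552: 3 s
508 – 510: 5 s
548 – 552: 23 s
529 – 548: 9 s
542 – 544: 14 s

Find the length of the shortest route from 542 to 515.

23 s

Enumerating some paths:
542–544–556–515: 14+9+14 = 37
542–510–556–515: 13+10+14 = 37
542–552–529–556–515: 3+3+9+14 = 29
542–552–554–515: 3+2+18 = 23
The minimum is 23 s via 542–552–554–515.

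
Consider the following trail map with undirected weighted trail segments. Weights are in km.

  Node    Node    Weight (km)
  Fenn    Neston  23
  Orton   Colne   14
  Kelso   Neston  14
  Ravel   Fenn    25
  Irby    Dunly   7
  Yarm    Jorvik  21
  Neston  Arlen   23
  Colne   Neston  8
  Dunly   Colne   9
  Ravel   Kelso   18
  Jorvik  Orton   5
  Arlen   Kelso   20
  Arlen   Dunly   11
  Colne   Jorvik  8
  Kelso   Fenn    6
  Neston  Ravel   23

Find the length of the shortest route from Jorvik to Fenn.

Running Dijkstra from Jorvik:
Jorvik: 0
Orton: 5  (via Jorvik)
Colne: 8  (via Jorvik)
Neston: 16  (via Colne)
Dunly: 17  (via Colne)
Yarm: 21  (via Jorvik)
Irby: 24  (via Dunly)
Arlen: 28  (via Dunly)
Kelso: 30  (via Neston)
Fenn: 36  (via Kelso)
Shortest route: Jorvik–Colne–Neston–Kelso–Fenn = 36 km.

36 km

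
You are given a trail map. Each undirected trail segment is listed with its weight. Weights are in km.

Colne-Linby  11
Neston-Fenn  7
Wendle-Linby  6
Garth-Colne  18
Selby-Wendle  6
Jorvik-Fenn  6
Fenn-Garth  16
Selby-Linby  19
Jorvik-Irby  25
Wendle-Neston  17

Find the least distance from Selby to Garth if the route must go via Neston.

46 km

Shortest Selby→Neston: Selby–Wendle–Neston = 23
Shortest Neston→Garth: Neston–Fenn–Garth = 23
Total via Neston: 23 + 23 = 46 km.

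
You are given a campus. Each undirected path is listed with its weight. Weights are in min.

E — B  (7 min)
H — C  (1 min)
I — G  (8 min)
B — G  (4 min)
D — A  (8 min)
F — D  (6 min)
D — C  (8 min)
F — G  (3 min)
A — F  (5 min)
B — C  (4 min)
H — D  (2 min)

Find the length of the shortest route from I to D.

17 min

Running Dijkstra from I:
I: 0
G: 8  (via I)
F: 11  (via G)
B: 12  (via G)
A: 16  (via F)
C: 16  (via B)
D: 17  (via F)
Shortest route: I → G → F → D = 17 min.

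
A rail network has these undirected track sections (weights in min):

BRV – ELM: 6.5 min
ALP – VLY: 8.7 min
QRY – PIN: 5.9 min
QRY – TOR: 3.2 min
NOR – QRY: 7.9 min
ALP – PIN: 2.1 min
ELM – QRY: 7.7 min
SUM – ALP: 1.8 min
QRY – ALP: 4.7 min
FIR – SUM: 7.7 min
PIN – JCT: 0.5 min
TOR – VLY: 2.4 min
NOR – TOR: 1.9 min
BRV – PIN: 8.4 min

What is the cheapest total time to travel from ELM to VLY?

13.3 min

Candidate routes:
ELM → QRY → NOR → TOR → VLY: 7.7+7.9+1.9+2.4 = 19.9
ELM → QRY → TOR → VLY: 7.7+3.2+2.4 = 13.3
ELM → QRY → ALP → VLY: 7.7+4.7+8.7 = 21.1
Cheapest is ELM → QRY → TOR → VLY at 13.3 min.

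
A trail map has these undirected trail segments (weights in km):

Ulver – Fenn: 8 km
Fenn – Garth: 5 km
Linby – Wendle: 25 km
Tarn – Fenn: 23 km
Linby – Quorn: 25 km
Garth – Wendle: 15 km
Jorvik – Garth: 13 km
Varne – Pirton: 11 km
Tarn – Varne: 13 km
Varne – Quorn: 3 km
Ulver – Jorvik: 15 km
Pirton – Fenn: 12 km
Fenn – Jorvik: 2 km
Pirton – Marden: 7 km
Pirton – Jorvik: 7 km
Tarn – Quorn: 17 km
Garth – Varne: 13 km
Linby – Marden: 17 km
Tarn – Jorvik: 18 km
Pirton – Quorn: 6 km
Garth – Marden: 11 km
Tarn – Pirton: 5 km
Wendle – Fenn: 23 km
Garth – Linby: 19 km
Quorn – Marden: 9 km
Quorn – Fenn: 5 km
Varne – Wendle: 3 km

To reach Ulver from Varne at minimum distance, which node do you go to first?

Compare a few routes:
Varne - Garth - Fenn - Ulver: 13+5+8 = 26
Varne - Quorn - Pirton - Jorvik - Fenn - Ulver: 3+6+7+2+8 = 26
Varne - Quorn - Fenn - Ulver: 3+5+8 = 16
Varne - Quorn - Fenn - Jorvik - Ulver: 3+5+2+15 = 25
Cheapest is Varne - Quorn - Fenn - Ulver at 16 km.
So from Varne the first move is to Quorn.

Quorn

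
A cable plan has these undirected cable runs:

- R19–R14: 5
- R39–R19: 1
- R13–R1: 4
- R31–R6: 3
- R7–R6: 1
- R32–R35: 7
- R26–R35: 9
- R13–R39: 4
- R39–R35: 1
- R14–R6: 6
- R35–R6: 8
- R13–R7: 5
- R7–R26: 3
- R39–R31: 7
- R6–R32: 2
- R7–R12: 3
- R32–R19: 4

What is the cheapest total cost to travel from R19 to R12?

10

Candidate routes:
R19 → R32 → R6 → R7 → R12: 4+2+1+3 = 10
R19 → R39 → R13 → R7 → R12: 1+4+5+3 = 13
The minimum is 10 via R19 → R32 → R6 → R7 → R12.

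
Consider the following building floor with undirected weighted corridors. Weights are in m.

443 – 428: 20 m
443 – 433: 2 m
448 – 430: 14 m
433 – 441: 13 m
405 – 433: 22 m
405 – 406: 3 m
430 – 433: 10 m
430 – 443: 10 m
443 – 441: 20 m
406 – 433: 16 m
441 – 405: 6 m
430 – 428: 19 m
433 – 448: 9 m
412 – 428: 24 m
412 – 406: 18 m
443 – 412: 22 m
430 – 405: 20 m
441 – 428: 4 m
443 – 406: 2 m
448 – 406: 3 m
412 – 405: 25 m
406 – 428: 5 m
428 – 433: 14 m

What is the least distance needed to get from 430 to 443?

Running Dijkstra from 430:
430: 0
443: 10  (via 430)
Shortest route: 430–443 = 10 m.

10 m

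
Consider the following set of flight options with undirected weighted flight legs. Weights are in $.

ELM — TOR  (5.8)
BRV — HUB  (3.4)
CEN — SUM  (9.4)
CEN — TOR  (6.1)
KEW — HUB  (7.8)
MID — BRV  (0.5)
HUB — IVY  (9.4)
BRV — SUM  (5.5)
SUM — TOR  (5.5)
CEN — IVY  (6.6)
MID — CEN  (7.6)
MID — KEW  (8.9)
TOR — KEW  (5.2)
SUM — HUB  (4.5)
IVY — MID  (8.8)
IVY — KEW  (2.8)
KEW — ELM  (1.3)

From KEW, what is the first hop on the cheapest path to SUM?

TOR

Enumerating some paths:
KEW → HUB → SUM: 7.8+4.5 = 12.3
KEW → TOR → SUM: 5.2+5.5 = 10.7
Cheapest is KEW → TOR → SUM at $10.7.
So from KEW the first move is to TOR.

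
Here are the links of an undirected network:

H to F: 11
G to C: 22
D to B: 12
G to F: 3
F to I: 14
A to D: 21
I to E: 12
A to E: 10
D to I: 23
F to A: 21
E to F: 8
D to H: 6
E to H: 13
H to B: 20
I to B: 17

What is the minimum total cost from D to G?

20

Shortest distances from D:
D: 0
H: 6  (via D)
B: 12  (via D)
F: 17  (via H)
E: 19  (via H)
G: 20  (via F)
Shortest route: D–H–F–G = 20.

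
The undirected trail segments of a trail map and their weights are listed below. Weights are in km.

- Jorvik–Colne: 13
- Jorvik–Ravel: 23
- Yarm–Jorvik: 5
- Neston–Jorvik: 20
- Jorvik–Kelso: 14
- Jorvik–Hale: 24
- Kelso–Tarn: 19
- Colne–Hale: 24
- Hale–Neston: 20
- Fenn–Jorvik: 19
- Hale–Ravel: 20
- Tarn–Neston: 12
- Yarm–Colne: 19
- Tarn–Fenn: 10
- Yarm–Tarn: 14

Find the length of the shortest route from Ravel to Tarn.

42 km

Running Dijkstra from Ravel:
Ravel: 0
Hale: 20  (via Ravel)
Jorvik: 23  (via Ravel)
Yarm: 28  (via Jorvik)
Colne: 36  (via Jorvik)
Kelso: 37  (via Jorvik)
Neston: 40  (via Hale)
Tarn: 42  (via Yarm)
Shortest route: Ravel → Jorvik → Yarm → Tarn = 42 km.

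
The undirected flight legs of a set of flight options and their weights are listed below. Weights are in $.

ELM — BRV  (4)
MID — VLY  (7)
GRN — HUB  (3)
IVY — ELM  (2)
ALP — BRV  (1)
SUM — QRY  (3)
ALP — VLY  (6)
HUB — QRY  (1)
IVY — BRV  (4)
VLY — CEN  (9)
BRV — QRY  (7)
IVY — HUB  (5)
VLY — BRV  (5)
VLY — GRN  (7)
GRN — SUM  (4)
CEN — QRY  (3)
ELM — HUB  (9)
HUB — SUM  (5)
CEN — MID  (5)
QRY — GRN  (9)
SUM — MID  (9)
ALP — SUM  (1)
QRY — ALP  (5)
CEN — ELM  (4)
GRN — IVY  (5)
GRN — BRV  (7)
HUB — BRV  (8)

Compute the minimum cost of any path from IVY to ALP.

$5

Candidate routes:
IVY–BRV–ALP: 4+1 = 5
IVY–ELM–BRV–ALP: 2+4+1 = 7
IVY–GRN–SUM–ALP: 5+4+1 = 10
Cheapest is IVY–BRV–ALP at $5.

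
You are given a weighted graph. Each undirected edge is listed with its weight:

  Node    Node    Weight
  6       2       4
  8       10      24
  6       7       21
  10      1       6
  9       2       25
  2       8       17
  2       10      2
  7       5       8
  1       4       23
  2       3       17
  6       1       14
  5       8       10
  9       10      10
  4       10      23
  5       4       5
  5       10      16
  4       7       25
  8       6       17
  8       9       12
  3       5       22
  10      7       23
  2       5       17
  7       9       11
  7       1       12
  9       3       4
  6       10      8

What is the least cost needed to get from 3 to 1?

20

Running Dijkstra from 3:
3: 0
9: 4  (via 3)
10: 14  (via 9)
7: 15  (via 9)
2: 16  (via 10)
8: 16  (via 9)
1: 20  (via 10)
Shortest route: 3 → 9 → 10 → 1 = 20.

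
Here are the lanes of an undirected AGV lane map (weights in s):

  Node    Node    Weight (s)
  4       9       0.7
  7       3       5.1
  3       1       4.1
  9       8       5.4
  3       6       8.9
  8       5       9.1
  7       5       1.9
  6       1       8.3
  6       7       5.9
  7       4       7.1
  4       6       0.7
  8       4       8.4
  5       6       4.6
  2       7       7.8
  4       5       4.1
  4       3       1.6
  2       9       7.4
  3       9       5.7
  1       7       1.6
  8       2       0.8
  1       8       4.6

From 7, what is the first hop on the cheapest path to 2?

1

Candidate routes:
7 - 2: 7.8 = 7.8
7 - 1 - 8 - 2: 1.6+4.6+0.8 = 7
Cheapest is 7 - 1 - 8 - 2 at 7 s.
So from 7 the first move is to 1.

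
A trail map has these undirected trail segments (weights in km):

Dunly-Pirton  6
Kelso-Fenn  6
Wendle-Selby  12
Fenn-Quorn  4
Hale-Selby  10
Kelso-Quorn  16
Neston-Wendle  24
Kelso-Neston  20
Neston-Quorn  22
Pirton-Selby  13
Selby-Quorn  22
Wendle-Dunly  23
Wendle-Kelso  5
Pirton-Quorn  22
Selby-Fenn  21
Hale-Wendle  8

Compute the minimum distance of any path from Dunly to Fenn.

32 km

Candidate routes:
Dunly–Pirton–Selby–Fenn: 6+13+21 = 40
Dunly–Wendle–Kelso–Fenn: 23+5+6 = 34
Dunly–Pirton–Quorn–Fenn: 6+22+4 = 32
Cheapest is Dunly–Pirton–Quorn–Fenn at 32 km.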